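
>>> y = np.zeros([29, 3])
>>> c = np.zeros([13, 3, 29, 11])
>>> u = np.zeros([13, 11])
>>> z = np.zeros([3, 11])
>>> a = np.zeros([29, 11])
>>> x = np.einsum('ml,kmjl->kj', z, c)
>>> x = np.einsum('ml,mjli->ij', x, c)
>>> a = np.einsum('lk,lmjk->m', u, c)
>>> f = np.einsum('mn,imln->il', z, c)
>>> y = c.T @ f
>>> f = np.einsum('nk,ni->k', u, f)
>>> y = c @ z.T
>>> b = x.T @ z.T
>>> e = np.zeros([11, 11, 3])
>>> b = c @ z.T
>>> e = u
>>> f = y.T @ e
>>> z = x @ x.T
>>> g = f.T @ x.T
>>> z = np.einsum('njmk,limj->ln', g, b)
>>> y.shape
(13, 3, 29, 3)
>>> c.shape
(13, 3, 29, 11)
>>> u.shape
(13, 11)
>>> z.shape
(13, 11)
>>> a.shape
(3,)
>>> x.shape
(11, 3)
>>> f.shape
(3, 29, 3, 11)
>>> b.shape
(13, 3, 29, 3)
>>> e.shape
(13, 11)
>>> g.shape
(11, 3, 29, 11)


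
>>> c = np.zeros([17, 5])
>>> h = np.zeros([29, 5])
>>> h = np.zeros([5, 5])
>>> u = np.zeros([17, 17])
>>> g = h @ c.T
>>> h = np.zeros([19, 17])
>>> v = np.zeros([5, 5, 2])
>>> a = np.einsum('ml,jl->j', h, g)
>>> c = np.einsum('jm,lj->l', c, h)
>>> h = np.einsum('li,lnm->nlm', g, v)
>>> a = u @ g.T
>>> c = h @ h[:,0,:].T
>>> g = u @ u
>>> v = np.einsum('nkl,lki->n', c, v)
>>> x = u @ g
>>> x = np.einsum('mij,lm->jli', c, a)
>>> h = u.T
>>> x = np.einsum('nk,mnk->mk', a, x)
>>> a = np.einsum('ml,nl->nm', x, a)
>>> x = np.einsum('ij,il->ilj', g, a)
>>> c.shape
(5, 5, 5)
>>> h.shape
(17, 17)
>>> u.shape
(17, 17)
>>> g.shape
(17, 17)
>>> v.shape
(5,)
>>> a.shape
(17, 5)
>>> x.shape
(17, 5, 17)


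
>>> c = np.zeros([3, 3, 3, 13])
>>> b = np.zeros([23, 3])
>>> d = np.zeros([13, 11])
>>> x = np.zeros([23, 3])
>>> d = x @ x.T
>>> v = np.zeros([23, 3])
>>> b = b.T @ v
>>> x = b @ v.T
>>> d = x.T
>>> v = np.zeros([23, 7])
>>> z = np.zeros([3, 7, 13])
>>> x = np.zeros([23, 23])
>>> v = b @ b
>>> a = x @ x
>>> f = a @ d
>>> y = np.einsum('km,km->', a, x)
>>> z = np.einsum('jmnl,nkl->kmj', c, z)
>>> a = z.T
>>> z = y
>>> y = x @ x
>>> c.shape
(3, 3, 3, 13)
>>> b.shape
(3, 3)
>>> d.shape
(23, 3)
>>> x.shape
(23, 23)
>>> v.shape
(3, 3)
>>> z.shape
()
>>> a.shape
(3, 3, 7)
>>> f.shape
(23, 3)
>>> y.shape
(23, 23)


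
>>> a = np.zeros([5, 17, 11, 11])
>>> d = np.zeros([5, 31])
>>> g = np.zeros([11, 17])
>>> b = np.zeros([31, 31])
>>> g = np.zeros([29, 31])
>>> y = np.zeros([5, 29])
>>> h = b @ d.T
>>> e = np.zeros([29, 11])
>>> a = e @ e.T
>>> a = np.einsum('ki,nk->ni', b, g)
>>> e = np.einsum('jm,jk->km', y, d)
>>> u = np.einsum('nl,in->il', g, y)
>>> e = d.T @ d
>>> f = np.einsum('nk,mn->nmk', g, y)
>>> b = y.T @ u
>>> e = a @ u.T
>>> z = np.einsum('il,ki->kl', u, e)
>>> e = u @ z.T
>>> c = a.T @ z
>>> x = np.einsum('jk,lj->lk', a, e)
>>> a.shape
(29, 31)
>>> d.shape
(5, 31)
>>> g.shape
(29, 31)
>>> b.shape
(29, 31)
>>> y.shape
(5, 29)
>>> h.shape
(31, 5)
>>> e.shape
(5, 29)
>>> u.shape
(5, 31)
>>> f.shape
(29, 5, 31)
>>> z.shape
(29, 31)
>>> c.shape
(31, 31)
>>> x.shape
(5, 31)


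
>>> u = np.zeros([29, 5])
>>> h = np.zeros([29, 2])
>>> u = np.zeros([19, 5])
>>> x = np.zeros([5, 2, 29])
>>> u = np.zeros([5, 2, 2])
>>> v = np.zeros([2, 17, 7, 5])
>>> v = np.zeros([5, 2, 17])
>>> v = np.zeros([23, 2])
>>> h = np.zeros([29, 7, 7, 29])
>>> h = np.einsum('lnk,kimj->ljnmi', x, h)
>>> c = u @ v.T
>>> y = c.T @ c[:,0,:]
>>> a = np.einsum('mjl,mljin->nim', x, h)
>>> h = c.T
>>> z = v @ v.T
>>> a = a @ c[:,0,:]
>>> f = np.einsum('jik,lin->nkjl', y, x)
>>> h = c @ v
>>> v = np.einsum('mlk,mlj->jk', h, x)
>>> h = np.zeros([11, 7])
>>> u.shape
(5, 2, 2)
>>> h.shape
(11, 7)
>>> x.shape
(5, 2, 29)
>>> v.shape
(29, 2)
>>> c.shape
(5, 2, 23)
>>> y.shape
(23, 2, 23)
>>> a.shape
(7, 7, 23)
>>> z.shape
(23, 23)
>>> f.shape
(29, 23, 23, 5)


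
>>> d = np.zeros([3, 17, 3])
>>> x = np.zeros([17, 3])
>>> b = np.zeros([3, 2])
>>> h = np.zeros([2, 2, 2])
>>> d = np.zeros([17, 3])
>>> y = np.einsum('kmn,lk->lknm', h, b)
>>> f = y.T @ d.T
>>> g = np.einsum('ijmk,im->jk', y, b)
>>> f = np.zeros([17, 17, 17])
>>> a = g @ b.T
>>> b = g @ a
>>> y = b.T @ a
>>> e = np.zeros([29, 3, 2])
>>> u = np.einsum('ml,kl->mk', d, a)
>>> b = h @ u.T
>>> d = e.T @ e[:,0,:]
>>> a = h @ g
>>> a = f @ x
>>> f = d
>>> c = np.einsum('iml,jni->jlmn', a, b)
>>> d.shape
(2, 3, 2)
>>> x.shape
(17, 3)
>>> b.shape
(2, 2, 17)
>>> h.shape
(2, 2, 2)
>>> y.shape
(3, 3)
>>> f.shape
(2, 3, 2)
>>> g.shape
(2, 2)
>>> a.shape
(17, 17, 3)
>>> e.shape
(29, 3, 2)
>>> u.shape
(17, 2)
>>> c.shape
(2, 3, 17, 2)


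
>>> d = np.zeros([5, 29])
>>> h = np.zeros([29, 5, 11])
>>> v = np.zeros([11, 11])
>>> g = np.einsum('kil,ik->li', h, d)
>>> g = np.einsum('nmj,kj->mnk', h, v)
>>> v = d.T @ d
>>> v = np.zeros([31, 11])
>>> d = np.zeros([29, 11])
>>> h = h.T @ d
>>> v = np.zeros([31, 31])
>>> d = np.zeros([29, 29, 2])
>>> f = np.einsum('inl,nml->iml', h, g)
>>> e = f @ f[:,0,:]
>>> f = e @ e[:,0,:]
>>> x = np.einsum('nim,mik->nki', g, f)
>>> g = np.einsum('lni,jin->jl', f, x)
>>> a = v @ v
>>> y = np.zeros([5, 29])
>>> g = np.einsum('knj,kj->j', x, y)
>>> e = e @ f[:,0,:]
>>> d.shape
(29, 29, 2)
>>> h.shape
(11, 5, 11)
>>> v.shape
(31, 31)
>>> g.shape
(29,)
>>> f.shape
(11, 29, 11)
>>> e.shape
(11, 29, 11)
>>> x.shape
(5, 11, 29)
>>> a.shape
(31, 31)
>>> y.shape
(5, 29)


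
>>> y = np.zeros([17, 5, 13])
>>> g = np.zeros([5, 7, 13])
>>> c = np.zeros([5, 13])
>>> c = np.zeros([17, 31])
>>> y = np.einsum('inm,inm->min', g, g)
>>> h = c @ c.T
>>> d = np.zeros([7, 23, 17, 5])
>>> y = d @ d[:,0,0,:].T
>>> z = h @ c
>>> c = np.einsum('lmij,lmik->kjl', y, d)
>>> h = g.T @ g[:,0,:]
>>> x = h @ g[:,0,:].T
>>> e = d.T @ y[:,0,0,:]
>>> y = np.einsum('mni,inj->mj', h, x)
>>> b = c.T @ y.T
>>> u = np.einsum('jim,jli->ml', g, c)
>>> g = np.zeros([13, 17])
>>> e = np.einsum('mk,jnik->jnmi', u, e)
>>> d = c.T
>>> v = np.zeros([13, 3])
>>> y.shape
(13, 5)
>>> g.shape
(13, 17)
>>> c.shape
(5, 7, 7)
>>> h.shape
(13, 7, 13)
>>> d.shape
(7, 7, 5)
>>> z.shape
(17, 31)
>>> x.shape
(13, 7, 5)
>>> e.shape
(5, 17, 13, 23)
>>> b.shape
(7, 7, 13)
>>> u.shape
(13, 7)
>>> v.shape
(13, 3)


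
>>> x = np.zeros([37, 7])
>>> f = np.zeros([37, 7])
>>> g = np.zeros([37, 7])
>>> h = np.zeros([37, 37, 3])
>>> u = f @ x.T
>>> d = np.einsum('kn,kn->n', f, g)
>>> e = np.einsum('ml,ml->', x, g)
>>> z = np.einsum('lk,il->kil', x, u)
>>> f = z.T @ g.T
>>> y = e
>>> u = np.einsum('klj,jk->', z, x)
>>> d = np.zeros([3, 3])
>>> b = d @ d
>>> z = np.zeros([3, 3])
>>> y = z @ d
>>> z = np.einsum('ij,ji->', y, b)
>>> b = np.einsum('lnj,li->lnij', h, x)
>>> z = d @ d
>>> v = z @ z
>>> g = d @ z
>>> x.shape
(37, 7)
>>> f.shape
(37, 37, 37)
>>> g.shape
(3, 3)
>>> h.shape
(37, 37, 3)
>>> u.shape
()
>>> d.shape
(3, 3)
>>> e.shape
()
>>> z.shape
(3, 3)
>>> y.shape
(3, 3)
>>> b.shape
(37, 37, 7, 3)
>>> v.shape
(3, 3)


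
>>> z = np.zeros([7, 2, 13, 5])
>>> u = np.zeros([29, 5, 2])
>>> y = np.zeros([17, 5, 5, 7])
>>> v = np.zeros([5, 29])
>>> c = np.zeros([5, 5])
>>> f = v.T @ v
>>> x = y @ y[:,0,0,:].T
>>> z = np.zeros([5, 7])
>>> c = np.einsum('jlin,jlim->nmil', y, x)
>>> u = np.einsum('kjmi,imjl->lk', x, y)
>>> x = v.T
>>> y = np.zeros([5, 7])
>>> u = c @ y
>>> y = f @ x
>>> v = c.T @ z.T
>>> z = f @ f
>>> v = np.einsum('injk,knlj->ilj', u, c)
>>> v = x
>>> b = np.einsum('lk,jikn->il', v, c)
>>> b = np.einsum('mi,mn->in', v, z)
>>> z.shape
(29, 29)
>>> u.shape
(7, 17, 5, 7)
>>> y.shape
(29, 5)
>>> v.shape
(29, 5)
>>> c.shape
(7, 17, 5, 5)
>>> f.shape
(29, 29)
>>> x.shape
(29, 5)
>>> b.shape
(5, 29)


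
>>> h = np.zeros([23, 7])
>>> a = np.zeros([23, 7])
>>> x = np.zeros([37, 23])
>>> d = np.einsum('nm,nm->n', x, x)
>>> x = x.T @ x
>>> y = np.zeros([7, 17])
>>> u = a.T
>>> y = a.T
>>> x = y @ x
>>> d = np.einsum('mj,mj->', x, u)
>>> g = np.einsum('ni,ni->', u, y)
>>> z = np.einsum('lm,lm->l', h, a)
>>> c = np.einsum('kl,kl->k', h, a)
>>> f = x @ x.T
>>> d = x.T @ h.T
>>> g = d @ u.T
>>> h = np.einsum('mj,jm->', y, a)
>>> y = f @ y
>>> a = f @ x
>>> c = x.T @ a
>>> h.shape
()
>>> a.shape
(7, 23)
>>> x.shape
(7, 23)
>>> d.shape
(23, 23)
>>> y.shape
(7, 23)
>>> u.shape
(7, 23)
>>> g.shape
(23, 7)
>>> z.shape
(23,)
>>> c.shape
(23, 23)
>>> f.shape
(7, 7)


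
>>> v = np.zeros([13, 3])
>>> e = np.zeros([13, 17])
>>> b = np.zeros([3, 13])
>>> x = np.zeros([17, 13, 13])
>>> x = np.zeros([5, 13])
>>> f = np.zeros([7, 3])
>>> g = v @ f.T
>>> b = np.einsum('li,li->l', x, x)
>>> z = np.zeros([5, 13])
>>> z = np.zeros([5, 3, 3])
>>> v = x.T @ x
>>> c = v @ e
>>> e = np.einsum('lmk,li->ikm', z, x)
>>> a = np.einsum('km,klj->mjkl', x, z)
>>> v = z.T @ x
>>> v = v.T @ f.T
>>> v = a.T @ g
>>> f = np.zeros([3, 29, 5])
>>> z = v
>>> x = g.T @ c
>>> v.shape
(3, 5, 3, 7)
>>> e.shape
(13, 3, 3)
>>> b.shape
(5,)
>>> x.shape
(7, 17)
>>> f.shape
(3, 29, 5)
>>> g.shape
(13, 7)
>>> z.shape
(3, 5, 3, 7)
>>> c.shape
(13, 17)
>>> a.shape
(13, 3, 5, 3)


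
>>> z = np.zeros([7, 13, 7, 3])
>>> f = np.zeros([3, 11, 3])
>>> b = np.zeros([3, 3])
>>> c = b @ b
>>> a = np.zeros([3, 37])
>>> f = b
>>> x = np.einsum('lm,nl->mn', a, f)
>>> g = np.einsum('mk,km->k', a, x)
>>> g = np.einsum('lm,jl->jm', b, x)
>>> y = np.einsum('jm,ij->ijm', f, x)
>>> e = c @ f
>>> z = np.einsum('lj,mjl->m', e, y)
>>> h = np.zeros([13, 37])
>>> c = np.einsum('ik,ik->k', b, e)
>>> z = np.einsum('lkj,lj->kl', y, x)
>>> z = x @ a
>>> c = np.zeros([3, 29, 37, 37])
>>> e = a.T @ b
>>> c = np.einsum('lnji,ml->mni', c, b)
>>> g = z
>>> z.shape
(37, 37)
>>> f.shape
(3, 3)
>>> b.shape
(3, 3)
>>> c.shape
(3, 29, 37)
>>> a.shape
(3, 37)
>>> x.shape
(37, 3)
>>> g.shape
(37, 37)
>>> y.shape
(37, 3, 3)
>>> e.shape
(37, 3)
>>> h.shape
(13, 37)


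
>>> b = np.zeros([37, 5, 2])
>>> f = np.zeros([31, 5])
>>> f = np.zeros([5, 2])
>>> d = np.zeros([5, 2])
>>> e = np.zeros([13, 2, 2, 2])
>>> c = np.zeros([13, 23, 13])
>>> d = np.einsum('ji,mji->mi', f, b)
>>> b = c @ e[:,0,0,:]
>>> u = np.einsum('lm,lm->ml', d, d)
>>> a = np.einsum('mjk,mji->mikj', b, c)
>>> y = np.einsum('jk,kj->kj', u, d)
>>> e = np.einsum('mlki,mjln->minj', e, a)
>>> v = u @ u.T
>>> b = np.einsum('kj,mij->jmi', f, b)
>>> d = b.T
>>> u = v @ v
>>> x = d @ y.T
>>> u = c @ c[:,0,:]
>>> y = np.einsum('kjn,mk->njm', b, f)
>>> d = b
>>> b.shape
(2, 13, 23)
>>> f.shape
(5, 2)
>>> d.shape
(2, 13, 23)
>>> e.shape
(13, 2, 23, 13)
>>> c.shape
(13, 23, 13)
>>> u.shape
(13, 23, 13)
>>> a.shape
(13, 13, 2, 23)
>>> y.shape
(23, 13, 5)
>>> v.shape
(2, 2)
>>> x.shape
(23, 13, 37)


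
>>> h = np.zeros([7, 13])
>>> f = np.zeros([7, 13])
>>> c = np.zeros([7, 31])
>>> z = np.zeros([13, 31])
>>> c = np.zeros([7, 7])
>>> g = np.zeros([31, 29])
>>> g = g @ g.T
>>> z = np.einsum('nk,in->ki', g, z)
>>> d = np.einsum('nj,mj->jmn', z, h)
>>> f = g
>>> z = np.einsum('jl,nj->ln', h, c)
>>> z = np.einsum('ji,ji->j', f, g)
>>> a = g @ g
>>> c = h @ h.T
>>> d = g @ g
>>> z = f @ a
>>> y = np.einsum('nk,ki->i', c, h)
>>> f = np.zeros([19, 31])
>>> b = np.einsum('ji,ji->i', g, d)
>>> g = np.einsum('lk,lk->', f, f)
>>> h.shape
(7, 13)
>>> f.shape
(19, 31)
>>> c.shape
(7, 7)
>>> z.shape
(31, 31)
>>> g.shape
()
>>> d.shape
(31, 31)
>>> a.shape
(31, 31)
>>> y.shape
(13,)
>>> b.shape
(31,)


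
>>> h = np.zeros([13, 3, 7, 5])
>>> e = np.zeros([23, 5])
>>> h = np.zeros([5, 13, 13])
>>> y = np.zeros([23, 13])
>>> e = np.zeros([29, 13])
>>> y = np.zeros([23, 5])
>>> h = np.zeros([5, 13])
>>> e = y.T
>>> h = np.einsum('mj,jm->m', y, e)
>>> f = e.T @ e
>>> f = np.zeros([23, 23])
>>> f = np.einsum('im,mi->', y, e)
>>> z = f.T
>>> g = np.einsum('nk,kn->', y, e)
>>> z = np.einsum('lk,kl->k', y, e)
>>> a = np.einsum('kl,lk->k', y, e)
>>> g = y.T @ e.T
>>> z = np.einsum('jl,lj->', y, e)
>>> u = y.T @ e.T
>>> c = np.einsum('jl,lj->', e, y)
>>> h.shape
(23,)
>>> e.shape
(5, 23)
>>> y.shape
(23, 5)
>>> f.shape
()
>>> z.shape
()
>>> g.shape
(5, 5)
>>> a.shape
(23,)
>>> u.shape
(5, 5)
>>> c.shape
()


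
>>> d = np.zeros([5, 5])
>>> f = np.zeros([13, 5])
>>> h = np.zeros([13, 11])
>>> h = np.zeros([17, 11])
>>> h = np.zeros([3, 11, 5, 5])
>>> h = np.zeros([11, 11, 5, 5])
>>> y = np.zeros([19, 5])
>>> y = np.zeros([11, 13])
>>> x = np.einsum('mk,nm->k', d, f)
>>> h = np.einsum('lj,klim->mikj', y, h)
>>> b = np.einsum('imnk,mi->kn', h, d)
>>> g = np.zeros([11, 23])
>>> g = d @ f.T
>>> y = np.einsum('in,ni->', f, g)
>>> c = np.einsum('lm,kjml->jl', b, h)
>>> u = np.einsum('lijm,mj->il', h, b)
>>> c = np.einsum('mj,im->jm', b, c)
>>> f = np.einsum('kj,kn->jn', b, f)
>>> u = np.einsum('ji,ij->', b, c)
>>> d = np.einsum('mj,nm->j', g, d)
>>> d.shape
(13,)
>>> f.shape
(11, 5)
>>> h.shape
(5, 5, 11, 13)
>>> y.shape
()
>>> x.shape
(5,)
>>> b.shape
(13, 11)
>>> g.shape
(5, 13)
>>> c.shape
(11, 13)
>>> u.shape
()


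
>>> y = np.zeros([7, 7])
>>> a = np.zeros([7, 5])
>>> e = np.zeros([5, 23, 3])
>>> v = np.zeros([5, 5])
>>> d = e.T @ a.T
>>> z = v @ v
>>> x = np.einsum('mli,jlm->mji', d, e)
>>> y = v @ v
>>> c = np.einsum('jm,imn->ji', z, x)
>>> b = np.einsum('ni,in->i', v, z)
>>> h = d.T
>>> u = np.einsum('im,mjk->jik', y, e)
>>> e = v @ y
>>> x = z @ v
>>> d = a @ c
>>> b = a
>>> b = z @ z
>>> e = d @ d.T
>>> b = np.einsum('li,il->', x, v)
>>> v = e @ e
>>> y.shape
(5, 5)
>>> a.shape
(7, 5)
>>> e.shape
(7, 7)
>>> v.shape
(7, 7)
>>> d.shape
(7, 3)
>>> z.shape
(5, 5)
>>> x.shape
(5, 5)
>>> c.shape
(5, 3)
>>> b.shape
()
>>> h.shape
(7, 23, 3)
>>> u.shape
(23, 5, 3)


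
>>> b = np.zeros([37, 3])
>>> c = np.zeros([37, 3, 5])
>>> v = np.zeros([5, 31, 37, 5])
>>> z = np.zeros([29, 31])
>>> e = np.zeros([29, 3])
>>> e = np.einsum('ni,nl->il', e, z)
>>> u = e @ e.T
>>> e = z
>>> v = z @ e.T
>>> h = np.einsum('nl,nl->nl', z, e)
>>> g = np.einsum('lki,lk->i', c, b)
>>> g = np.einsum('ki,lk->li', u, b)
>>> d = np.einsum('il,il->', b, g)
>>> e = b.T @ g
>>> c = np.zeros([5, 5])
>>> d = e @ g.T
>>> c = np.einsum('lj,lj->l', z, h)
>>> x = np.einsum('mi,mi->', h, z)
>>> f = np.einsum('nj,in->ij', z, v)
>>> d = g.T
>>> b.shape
(37, 3)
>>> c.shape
(29,)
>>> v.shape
(29, 29)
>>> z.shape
(29, 31)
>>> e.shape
(3, 3)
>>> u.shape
(3, 3)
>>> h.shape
(29, 31)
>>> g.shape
(37, 3)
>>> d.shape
(3, 37)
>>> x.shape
()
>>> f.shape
(29, 31)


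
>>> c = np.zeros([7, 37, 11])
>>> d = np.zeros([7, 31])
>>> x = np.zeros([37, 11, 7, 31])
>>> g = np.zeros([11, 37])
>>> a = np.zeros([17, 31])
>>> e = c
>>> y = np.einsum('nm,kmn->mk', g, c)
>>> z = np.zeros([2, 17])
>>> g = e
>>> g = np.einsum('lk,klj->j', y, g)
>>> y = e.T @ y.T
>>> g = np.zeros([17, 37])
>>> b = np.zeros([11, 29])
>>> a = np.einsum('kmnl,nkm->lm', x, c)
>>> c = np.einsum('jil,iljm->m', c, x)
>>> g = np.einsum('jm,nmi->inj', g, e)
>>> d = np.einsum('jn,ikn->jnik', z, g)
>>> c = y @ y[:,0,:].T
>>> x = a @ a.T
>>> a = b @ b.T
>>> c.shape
(11, 37, 11)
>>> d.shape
(2, 17, 11, 7)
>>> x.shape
(31, 31)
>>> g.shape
(11, 7, 17)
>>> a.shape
(11, 11)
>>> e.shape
(7, 37, 11)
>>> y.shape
(11, 37, 37)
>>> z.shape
(2, 17)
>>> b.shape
(11, 29)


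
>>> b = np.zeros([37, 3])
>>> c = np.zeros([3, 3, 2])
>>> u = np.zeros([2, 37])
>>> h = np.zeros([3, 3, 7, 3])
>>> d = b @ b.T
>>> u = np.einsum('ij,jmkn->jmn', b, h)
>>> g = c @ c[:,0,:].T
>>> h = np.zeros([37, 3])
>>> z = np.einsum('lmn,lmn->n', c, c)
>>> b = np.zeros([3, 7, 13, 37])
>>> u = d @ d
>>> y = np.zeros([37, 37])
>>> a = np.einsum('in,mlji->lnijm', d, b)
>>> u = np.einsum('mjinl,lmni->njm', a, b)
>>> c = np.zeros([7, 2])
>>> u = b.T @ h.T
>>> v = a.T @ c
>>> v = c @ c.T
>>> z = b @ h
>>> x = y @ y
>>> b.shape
(3, 7, 13, 37)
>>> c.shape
(7, 2)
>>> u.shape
(37, 13, 7, 37)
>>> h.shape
(37, 3)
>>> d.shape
(37, 37)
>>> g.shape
(3, 3, 3)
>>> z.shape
(3, 7, 13, 3)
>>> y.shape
(37, 37)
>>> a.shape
(7, 37, 37, 13, 3)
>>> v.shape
(7, 7)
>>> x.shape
(37, 37)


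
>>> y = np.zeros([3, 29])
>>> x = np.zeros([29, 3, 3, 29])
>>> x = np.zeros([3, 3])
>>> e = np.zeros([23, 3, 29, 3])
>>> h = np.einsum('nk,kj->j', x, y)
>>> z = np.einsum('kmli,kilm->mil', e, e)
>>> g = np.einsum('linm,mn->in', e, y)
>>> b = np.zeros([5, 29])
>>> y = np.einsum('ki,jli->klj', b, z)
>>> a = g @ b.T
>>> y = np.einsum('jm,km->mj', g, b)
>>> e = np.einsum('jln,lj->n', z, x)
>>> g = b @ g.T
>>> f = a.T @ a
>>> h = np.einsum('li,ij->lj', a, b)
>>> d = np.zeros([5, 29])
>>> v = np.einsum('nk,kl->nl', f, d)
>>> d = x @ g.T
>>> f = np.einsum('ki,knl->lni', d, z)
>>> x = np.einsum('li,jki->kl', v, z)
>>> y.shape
(29, 3)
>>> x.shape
(3, 5)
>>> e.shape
(29,)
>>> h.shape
(3, 29)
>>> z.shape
(3, 3, 29)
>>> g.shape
(5, 3)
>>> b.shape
(5, 29)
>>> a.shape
(3, 5)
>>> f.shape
(29, 3, 5)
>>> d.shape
(3, 5)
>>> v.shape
(5, 29)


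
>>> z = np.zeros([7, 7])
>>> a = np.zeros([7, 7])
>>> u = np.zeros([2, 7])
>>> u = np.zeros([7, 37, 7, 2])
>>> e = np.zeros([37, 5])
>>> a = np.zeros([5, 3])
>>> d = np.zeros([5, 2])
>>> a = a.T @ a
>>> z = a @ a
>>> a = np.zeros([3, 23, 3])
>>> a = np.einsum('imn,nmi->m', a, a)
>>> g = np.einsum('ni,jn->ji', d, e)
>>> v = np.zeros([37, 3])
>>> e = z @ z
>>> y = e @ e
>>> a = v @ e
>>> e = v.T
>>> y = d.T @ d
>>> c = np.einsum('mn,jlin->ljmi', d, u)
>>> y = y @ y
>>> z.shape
(3, 3)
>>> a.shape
(37, 3)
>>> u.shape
(7, 37, 7, 2)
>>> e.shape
(3, 37)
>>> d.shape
(5, 2)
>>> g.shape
(37, 2)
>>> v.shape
(37, 3)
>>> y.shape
(2, 2)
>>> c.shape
(37, 7, 5, 7)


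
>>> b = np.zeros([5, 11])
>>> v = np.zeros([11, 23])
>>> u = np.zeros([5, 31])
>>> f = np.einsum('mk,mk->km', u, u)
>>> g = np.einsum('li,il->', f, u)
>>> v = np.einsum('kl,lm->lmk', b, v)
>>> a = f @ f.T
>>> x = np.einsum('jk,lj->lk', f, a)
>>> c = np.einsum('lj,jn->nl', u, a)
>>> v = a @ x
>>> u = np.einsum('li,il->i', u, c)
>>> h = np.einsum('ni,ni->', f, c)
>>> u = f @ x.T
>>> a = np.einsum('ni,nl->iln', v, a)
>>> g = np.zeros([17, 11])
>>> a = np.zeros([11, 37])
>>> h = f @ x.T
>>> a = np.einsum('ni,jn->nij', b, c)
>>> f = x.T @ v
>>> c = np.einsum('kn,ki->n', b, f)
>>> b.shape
(5, 11)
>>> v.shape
(31, 5)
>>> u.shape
(31, 31)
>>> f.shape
(5, 5)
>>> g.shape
(17, 11)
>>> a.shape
(5, 11, 31)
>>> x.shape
(31, 5)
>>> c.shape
(11,)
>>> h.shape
(31, 31)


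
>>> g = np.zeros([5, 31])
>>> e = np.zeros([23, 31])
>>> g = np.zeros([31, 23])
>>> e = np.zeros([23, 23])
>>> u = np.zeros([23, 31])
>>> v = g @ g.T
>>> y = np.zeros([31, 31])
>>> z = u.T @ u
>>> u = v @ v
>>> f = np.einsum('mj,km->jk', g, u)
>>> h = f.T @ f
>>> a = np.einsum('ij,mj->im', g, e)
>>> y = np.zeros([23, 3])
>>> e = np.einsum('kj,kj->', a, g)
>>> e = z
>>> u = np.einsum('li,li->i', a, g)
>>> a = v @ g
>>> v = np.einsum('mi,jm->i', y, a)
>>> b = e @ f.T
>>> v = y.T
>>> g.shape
(31, 23)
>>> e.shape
(31, 31)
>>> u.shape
(23,)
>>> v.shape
(3, 23)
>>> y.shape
(23, 3)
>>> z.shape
(31, 31)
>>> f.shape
(23, 31)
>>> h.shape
(31, 31)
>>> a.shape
(31, 23)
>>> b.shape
(31, 23)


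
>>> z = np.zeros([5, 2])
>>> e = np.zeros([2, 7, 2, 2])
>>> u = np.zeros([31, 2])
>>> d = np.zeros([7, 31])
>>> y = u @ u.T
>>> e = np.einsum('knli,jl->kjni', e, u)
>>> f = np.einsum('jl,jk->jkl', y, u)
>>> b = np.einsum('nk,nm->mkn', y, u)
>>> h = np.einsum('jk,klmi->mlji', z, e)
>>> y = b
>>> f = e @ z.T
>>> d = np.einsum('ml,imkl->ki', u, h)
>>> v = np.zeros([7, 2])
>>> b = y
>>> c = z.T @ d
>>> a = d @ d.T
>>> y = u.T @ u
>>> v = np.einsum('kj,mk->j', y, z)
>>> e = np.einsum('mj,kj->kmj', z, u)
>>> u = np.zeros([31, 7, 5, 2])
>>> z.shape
(5, 2)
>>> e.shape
(31, 5, 2)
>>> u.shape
(31, 7, 5, 2)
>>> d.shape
(5, 7)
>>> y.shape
(2, 2)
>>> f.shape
(2, 31, 7, 5)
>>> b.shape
(2, 31, 31)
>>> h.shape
(7, 31, 5, 2)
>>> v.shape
(2,)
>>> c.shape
(2, 7)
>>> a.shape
(5, 5)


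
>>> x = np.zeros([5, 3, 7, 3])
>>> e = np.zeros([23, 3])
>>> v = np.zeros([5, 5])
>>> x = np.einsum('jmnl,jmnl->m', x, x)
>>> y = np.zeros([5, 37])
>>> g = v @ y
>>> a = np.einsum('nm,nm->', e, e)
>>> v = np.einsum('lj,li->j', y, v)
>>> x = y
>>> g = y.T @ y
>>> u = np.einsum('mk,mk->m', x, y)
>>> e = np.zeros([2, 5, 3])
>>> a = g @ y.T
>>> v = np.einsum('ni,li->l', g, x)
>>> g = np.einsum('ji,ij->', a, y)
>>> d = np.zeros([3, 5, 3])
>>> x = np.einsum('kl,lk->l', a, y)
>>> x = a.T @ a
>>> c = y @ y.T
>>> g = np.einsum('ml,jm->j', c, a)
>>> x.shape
(5, 5)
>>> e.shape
(2, 5, 3)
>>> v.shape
(5,)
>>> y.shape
(5, 37)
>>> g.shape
(37,)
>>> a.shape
(37, 5)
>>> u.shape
(5,)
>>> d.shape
(3, 5, 3)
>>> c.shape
(5, 5)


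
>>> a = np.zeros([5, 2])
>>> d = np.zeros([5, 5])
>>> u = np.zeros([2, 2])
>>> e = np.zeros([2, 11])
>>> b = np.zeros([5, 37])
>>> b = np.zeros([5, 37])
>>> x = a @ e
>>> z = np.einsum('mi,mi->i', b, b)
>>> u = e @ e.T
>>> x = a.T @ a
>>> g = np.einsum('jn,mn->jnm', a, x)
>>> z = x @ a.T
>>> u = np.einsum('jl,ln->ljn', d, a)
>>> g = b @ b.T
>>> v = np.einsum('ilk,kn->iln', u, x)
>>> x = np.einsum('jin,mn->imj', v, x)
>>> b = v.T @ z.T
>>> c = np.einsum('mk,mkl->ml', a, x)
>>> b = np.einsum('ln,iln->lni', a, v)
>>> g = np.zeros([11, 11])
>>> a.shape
(5, 2)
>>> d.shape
(5, 5)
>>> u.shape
(5, 5, 2)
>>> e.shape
(2, 11)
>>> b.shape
(5, 2, 5)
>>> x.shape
(5, 2, 5)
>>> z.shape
(2, 5)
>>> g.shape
(11, 11)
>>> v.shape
(5, 5, 2)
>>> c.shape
(5, 5)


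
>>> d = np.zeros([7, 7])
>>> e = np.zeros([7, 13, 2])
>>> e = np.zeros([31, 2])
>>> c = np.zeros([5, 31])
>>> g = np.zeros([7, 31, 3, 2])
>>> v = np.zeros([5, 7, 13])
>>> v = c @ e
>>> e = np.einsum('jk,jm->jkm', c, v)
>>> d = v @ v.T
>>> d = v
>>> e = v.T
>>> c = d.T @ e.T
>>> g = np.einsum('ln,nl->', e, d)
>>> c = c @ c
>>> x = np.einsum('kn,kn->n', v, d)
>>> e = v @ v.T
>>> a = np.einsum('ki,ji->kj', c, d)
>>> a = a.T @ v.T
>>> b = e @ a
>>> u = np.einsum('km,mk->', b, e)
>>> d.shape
(5, 2)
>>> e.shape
(5, 5)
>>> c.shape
(2, 2)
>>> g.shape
()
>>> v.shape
(5, 2)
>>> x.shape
(2,)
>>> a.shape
(5, 5)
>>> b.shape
(5, 5)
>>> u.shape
()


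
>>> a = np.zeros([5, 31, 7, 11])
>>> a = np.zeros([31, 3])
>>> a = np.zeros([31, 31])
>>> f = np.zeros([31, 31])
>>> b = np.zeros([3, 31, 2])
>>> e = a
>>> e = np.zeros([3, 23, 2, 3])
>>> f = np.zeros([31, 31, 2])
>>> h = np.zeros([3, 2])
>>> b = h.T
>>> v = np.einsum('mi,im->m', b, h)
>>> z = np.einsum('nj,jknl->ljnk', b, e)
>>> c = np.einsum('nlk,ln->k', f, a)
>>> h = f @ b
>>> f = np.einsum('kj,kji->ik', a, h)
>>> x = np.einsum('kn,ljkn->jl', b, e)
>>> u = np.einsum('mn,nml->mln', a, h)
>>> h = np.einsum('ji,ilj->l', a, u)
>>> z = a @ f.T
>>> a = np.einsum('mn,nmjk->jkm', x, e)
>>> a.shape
(2, 3, 23)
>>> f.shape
(3, 31)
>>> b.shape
(2, 3)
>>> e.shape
(3, 23, 2, 3)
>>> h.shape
(3,)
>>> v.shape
(2,)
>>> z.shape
(31, 3)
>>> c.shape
(2,)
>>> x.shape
(23, 3)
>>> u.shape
(31, 3, 31)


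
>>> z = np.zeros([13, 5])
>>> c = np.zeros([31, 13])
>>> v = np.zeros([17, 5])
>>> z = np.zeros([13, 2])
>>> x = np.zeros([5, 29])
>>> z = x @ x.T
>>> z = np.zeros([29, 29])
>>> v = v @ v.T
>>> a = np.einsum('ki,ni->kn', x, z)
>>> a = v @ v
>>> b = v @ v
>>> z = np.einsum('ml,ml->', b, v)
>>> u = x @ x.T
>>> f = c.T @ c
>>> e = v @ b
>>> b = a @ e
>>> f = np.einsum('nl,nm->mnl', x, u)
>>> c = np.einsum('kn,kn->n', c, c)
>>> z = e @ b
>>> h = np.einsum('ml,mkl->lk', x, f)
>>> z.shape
(17, 17)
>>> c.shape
(13,)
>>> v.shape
(17, 17)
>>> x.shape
(5, 29)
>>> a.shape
(17, 17)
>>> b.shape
(17, 17)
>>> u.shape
(5, 5)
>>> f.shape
(5, 5, 29)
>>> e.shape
(17, 17)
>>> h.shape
(29, 5)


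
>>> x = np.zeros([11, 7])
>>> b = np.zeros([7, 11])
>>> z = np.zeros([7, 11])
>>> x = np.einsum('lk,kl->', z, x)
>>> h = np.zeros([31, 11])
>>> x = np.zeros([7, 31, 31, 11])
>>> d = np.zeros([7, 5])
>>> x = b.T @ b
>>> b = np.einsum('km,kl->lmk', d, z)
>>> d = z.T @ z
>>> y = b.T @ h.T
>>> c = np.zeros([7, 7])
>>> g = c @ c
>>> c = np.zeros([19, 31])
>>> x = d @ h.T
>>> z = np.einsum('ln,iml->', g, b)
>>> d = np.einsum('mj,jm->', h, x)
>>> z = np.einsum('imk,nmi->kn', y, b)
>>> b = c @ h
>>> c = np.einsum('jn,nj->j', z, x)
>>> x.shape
(11, 31)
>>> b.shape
(19, 11)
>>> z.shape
(31, 11)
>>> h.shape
(31, 11)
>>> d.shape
()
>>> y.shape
(7, 5, 31)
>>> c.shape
(31,)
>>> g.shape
(7, 7)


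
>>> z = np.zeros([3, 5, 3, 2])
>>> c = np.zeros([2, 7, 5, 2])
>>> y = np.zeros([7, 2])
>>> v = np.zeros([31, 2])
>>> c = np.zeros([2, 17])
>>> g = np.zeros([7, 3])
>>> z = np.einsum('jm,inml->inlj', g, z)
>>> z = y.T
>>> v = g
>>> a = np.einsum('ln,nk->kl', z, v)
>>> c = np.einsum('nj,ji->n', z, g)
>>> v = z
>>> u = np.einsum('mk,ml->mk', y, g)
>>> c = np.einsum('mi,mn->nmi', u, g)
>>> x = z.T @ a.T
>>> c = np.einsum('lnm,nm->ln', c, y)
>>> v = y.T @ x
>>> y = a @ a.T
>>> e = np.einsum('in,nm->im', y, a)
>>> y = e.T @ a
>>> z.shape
(2, 7)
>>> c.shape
(3, 7)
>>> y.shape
(2, 2)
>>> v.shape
(2, 3)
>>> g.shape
(7, 3)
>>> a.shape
(3, 2)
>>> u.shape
(7, 2)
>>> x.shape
(7, 3)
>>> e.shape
(3, 2)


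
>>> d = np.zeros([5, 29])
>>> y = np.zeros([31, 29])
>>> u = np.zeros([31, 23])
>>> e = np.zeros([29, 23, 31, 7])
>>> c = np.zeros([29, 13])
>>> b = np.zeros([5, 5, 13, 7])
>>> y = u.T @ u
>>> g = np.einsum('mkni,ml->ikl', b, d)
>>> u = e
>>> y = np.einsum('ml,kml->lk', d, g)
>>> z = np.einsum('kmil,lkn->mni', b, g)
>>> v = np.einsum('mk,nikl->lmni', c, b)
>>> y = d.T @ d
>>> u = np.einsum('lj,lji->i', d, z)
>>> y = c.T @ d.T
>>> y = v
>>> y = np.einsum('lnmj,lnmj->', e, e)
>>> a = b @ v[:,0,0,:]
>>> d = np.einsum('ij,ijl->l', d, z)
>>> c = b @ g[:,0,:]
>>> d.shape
(13,)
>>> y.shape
()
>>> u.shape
(13,)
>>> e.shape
(29, 23, 31, 7)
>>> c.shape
(5, 5, 13, 29)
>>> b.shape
(5, 5, 13, 7)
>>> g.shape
(7, 5, 29)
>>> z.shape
(5, 29, 13)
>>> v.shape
(7, 29, 5, 5)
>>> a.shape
(5, 5, 13, 5)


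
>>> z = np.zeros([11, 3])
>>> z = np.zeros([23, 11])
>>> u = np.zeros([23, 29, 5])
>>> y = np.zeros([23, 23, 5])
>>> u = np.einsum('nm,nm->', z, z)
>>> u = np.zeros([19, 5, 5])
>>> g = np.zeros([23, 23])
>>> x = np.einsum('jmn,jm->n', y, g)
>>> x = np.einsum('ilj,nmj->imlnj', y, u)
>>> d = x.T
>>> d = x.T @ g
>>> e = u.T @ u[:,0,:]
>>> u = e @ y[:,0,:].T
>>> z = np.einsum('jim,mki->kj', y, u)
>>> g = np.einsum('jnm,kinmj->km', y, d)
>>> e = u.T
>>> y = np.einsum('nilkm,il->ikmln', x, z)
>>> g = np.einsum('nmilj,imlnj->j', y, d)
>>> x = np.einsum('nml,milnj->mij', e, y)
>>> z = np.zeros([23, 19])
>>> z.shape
(23, 19)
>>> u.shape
(5, 5, 23)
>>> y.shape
(5, 19, 5, 23, 23)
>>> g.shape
(23,)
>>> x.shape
(5, 19, 23)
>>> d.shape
(5, 19, 23, 5, 23)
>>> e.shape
(23, 5, 5)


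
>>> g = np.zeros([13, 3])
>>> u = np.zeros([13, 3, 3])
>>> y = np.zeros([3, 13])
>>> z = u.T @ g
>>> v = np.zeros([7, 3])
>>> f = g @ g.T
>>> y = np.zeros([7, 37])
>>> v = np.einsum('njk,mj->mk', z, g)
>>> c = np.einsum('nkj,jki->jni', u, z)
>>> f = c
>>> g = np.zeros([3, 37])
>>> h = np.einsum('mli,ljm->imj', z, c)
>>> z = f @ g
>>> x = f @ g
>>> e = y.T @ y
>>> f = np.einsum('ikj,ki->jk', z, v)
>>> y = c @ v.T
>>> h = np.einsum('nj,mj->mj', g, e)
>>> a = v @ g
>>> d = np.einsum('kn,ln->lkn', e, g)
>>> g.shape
(3, 37)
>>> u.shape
(13, 3, 3)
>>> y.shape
(3, 13, 13)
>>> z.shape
(3, 13, 37)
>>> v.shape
(13, 3)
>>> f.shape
(37, 13)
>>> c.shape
(3, 13, 3)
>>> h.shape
(37, 37)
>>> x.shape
(3, 13, 37)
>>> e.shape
(37, 37)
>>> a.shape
(13, 37)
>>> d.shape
(3, 37, 37)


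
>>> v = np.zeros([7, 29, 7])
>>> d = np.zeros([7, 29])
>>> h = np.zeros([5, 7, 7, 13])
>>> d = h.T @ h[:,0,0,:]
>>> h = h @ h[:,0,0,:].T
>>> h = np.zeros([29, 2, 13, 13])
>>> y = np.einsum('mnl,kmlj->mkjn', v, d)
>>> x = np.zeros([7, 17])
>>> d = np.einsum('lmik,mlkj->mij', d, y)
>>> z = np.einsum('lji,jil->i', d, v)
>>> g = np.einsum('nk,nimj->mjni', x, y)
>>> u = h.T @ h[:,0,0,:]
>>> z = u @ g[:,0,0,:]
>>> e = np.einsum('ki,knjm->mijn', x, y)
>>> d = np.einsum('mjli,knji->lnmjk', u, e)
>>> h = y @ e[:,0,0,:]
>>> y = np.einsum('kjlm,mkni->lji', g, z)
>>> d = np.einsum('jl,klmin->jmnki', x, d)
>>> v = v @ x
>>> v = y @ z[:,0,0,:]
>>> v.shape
(7, 29, 13)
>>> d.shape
(7, 13, 29, 2, 13)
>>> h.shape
(7, 13, 13, 13)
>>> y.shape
(7, 29, 13)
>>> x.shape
(7, 17)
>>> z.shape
(13, 13, 2, 13)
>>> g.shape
(13, 29, 7, 13)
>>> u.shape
(13, 13, 2, 13)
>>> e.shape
(29, 17, 13, 13)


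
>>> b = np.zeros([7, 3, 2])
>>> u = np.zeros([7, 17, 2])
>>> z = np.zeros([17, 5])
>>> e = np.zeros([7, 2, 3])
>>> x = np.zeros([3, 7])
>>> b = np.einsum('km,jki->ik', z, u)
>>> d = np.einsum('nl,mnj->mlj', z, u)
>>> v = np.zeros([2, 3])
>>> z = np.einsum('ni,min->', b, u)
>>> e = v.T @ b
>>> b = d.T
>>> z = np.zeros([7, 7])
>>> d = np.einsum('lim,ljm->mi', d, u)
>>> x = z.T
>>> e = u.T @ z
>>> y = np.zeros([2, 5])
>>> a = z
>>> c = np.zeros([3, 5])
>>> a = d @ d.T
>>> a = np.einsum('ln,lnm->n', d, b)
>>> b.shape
(2, 5, 7)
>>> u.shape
(7, 17, 2)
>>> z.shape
(7, 7)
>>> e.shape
(2, 17, 7)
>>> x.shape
(7, 7)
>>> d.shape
(2, 5)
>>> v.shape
(2, 3)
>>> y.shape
(2, 5)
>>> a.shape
(5,)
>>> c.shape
(3, 5)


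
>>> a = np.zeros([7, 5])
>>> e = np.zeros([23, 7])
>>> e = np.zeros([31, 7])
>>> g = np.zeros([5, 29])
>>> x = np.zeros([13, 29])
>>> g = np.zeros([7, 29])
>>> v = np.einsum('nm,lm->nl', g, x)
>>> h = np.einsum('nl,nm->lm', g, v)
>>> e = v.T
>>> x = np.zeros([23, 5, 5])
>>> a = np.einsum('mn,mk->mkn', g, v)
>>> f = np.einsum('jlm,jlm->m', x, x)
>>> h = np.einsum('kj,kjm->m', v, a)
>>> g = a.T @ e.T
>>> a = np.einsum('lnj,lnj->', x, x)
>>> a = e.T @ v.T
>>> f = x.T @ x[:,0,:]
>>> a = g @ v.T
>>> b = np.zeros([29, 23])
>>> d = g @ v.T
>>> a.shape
(29, 13, 7)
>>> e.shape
(13, 7)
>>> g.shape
(29, 13, 13)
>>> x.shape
(23, 5, 5)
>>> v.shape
(7, 13)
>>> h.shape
(29,)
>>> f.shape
(5, 5, 5)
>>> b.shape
(29, 23)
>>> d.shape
(29, 13, 7)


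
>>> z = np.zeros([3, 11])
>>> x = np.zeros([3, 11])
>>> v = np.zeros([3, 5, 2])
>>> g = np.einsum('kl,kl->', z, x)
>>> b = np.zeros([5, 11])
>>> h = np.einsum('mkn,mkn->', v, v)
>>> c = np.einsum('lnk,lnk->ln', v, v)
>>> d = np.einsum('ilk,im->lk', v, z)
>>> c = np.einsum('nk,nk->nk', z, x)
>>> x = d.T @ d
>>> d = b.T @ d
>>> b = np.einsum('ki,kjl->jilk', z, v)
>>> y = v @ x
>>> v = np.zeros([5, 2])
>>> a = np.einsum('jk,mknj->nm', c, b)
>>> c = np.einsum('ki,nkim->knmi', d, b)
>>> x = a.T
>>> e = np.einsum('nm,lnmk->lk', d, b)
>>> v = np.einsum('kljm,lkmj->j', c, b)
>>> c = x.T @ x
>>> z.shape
(3, 11)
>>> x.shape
(5, 2)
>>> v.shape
(3,)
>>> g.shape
()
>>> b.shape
(5, 11, 2, 3)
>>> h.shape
()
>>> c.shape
(2, 2)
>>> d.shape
(11, 2)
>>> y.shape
(3, 5, 2)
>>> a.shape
(2, 5)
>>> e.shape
(5, 3)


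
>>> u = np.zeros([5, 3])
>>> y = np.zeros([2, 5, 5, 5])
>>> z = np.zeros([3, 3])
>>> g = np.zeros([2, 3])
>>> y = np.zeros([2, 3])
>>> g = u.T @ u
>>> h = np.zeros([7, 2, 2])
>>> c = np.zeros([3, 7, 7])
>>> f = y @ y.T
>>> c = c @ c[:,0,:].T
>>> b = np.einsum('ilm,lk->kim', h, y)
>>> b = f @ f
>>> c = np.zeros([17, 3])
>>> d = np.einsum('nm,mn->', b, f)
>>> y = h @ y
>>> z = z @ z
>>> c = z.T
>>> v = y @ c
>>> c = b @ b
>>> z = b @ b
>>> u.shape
(5, 3)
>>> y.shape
(7, 2, 3)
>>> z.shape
(2, 2)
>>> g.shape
(3, 3)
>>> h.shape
(7, 2, 2)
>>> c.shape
(2, 2)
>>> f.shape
(2, 2)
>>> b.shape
(2, 2)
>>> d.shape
()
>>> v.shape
(7, 2, 3)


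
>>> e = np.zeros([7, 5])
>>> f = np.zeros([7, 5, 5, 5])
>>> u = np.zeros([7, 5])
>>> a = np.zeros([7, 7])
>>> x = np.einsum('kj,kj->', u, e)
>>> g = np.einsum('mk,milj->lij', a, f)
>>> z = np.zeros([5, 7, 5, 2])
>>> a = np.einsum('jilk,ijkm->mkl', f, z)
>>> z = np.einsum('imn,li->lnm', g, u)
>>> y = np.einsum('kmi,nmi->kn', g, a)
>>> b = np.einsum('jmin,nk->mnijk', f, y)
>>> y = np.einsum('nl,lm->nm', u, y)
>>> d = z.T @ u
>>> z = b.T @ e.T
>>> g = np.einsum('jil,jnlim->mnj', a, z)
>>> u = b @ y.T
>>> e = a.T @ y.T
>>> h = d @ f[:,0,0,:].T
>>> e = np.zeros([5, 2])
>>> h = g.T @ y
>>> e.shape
(5, 2)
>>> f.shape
(7, 5, 5, 5)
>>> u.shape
(5, 5, 5, 7, 7)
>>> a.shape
(2, 5, 5)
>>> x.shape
()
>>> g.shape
(7, 7, 2)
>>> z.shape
(2, 7, 5, 5, 7)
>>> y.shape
(7, 2)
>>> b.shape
(5, 5, 5, 7, 2)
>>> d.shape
(5, 5, 5)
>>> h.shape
(2, 7, 2)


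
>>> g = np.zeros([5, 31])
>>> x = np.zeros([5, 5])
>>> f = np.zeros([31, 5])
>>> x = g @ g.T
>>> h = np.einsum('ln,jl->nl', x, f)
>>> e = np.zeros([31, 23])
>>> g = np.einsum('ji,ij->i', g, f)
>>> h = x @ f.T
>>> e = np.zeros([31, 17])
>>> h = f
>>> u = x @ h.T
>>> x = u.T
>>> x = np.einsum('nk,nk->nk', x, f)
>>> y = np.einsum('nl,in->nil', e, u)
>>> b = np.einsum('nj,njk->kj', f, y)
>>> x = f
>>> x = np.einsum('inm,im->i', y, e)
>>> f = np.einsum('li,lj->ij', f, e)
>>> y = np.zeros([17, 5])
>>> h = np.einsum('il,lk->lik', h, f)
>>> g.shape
(31,)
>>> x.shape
(31,)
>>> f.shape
(5, 17)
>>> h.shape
(5, 31, 17)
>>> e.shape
(31, 17)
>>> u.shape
(5, 31)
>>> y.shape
(17, 5)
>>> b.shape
(17, 5)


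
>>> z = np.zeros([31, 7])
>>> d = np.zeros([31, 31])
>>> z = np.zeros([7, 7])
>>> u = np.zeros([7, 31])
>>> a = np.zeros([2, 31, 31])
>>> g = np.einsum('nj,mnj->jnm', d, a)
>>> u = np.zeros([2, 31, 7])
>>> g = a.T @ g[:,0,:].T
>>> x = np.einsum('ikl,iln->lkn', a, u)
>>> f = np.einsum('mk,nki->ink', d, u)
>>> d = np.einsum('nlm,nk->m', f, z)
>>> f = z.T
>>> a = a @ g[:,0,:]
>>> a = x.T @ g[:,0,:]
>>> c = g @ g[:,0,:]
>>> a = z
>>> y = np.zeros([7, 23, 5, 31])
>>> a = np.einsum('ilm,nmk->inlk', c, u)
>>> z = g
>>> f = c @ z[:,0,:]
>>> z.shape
(31, 31, 31)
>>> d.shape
(31,)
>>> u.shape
(2, 31, 7)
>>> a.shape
(31, 2, 31, 7)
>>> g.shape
(31, 31, 31)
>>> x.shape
(31, 31, 7)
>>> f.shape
(31, 31, 31)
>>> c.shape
(31, 31, 31)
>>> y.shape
(7, 23, 5, 31)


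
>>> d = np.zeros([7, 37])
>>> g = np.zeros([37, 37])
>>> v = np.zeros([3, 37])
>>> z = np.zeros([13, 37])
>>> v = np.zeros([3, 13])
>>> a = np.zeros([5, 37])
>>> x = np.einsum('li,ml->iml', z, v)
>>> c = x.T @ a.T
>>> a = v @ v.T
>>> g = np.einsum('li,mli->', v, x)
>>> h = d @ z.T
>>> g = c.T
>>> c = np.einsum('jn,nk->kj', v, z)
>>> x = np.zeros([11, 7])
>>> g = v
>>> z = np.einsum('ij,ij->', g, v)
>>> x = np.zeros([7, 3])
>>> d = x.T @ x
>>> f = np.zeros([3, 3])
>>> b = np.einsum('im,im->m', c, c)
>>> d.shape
(3, 3)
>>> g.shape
(3, 13)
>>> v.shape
(3, 13)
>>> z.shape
()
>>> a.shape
(3, 3)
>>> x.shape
(7, 3)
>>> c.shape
(37, 3)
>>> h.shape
(7, 13)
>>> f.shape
(3, 3)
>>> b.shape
(3,)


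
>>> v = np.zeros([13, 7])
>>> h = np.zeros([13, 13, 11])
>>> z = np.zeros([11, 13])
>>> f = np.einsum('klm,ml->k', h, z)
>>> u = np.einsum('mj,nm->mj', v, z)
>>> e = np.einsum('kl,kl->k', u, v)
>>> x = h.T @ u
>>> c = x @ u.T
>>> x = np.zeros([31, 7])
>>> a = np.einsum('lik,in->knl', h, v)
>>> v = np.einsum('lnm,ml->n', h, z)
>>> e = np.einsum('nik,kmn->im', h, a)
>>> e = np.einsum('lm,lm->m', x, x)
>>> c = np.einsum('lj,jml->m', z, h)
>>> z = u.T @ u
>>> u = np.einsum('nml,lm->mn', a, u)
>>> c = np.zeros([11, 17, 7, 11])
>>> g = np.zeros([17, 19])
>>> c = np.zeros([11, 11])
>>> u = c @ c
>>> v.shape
(13,)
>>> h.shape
(13, 13, 11)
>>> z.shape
(7, 7)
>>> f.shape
(13,)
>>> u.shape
(11, 11)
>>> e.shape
(7,)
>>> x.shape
(31, 7)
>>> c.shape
(11, 11)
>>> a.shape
(11, 7, 13)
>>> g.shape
(17, 19)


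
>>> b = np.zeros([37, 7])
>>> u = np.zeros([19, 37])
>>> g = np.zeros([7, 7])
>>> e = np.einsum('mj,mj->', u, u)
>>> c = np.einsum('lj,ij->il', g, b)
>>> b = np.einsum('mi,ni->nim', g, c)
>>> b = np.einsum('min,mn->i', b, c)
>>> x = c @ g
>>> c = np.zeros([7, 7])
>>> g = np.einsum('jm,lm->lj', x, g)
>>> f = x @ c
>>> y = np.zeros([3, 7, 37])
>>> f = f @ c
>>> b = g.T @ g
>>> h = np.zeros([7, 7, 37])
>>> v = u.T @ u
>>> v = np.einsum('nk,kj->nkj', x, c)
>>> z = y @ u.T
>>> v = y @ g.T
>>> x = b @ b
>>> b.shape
(37, 37)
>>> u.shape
(19, 37)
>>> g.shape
(7, 37)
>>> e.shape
()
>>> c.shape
(7, 7)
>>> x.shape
(37, 37)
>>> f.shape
(37, 7)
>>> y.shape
(3, 7, 37)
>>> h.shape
(7, 7, 37)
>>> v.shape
(3, 7, 7)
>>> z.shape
(3, 7, 19)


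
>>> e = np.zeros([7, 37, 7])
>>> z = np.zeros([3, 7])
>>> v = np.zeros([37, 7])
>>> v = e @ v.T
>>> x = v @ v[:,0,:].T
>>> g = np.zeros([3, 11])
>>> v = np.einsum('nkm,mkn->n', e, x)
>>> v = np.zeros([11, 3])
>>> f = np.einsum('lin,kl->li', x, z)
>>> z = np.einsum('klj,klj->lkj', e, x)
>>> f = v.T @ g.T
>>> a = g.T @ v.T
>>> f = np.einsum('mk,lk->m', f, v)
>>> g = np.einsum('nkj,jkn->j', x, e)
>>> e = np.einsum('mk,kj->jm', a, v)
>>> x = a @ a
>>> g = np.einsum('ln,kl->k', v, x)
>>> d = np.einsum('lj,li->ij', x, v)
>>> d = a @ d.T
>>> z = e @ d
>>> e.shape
(3, 11)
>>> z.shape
(3, 3)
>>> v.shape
(11, 3)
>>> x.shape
(11, 11)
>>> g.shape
(11,)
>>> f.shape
(3,)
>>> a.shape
(11, 11)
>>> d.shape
(11, 3)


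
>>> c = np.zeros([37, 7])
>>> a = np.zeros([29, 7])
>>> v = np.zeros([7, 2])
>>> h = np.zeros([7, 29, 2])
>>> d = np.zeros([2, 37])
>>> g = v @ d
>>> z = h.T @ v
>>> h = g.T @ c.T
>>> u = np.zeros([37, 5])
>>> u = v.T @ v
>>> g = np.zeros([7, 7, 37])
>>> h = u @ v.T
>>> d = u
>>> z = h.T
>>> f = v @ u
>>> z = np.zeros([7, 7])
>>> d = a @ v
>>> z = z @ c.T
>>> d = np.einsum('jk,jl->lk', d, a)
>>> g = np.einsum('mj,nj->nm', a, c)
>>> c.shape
(37, 7)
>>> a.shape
(29, 7)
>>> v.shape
(7, 2)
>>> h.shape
(2, 7)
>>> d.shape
(7, 2)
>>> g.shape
(37, 29)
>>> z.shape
(7, 37)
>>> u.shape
(2, 2)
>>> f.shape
(7, 2)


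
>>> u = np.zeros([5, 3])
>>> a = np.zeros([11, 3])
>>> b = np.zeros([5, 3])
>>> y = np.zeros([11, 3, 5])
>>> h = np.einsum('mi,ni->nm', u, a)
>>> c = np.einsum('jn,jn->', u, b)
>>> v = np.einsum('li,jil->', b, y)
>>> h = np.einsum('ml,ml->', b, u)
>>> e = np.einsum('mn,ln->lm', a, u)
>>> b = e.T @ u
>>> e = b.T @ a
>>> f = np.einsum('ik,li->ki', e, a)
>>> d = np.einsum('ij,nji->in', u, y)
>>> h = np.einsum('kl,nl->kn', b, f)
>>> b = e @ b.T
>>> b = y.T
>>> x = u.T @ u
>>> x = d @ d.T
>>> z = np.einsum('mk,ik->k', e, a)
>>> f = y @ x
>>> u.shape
(5, 3)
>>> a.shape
(11, 3)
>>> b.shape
(5, 3, 11)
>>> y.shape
(11, 3, 5)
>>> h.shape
(11, 3)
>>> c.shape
()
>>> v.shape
()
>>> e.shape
(3, 3)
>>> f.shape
(11, 3, 5)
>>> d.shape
(5, 11)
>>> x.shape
(5, 5)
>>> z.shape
(3,)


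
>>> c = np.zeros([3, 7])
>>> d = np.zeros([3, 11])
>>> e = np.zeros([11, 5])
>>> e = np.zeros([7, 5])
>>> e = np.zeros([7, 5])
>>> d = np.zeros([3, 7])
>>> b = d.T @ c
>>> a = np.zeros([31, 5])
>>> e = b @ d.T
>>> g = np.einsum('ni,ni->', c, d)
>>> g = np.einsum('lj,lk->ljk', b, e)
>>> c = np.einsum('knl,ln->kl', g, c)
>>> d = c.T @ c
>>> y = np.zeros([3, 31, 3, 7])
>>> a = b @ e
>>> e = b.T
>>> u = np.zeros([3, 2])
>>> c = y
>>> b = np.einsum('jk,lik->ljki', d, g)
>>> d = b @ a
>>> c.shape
(3, 31, 3, 7)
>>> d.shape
(7, 3, 3, 3)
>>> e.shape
(7, 7)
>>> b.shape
(7, 3, 3, 7)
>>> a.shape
(7, 3)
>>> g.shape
(7, 7, 3)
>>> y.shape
(3, 31, 3, 7)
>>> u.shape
(3, 2)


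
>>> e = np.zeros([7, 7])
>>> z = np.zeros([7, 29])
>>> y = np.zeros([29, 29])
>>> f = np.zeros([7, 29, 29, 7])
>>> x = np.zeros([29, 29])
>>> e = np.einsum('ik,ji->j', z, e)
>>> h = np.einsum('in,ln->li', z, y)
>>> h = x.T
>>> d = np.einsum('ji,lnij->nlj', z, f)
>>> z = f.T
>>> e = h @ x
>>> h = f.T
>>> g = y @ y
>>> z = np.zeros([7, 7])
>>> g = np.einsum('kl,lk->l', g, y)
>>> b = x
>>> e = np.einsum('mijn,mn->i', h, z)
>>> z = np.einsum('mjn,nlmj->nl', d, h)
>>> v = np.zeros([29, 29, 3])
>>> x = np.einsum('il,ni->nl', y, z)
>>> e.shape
(29,)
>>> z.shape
(7, 29)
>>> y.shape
(29, 29)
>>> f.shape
(7, 29, 29, 7)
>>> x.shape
(7, 29)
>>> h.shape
(7, 29, 29, 7)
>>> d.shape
(29, 7, 7)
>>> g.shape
(29,)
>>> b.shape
(29, 29)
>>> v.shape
(29, 29, 3)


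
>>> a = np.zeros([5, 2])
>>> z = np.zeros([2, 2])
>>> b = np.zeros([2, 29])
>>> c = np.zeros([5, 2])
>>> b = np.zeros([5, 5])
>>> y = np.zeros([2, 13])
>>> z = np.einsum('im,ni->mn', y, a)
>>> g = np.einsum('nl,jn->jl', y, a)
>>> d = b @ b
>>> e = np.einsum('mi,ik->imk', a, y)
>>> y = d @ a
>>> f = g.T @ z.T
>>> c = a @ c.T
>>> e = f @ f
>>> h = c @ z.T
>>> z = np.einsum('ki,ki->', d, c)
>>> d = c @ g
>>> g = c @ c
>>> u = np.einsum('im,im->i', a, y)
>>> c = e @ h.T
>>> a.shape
(5, 2)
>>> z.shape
()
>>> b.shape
(5, 5)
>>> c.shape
(13, 5)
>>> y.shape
(5, 2)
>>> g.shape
(5, 5)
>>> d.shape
(5, 13)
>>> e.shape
(13, 13)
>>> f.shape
(13, 13)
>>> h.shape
(5, 13)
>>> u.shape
(5,)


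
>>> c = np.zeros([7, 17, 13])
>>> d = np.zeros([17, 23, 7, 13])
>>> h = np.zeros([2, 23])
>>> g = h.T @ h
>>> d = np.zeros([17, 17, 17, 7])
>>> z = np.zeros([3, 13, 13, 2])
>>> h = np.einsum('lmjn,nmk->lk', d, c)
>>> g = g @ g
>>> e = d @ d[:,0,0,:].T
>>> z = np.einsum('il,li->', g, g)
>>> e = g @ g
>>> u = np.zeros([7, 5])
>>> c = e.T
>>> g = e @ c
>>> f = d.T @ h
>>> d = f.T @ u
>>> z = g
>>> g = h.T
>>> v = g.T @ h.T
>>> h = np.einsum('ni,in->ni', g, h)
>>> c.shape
(23, 23)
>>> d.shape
(13, 17, 17, 5)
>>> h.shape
(13, 17)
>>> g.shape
(13, 17)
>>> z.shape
(23, 23)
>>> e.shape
(23, 23)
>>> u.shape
(7, 5)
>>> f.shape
(7, 17, 17, 13)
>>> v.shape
(17, 17)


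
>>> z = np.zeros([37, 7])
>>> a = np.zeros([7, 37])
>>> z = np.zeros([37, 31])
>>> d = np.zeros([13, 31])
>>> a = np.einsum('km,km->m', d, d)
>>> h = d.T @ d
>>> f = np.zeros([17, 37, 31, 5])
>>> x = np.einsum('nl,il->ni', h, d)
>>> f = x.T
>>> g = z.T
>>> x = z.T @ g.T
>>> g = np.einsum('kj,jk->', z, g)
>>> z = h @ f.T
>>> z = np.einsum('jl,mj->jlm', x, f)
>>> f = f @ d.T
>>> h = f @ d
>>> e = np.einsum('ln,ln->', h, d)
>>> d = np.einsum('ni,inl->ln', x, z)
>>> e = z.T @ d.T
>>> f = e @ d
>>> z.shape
(31, 31, 13)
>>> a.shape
(31,)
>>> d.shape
(13, 31)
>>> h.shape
(13, 31)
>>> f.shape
(13, 31, 31)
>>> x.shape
(31, 31)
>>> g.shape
()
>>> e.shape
(13, 31, 13)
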